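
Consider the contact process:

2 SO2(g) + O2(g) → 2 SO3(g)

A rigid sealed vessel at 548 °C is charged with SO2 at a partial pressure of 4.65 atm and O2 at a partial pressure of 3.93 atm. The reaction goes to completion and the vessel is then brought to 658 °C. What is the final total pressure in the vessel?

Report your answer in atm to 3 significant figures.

At constant V, partial pressures at 548 °C are proportional to moles, so apply stoichiometry directly to pressures.
P(O2) required for 4.65 atm of SO2 = (1/2) × 4.65 = 2.325 atm; available 3.93 atm, so SO2 is limiting.
P(O2) remaining = 3.93 − (1/2) × 4.65 = 1.605 atm
P(gaseous products) = (2)/2 × 4.65 = 4.650 atm
P_total at 548 °C = 1.605 + 4.650 = 6.255 atm
Scaling to 658 °C: P = 6.255 × 931.15/821.15 = 7.093 atm

7.09 atm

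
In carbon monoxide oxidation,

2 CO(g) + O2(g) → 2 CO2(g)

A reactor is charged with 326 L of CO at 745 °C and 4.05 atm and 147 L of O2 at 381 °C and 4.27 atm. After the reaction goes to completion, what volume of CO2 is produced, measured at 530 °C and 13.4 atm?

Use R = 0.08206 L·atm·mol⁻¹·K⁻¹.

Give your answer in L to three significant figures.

n(CO) = PV/RT = (4.05 × 326) / (0.08206 × 1018.15) = 15.80 mol
n(O2) = PV/RT = (4.27 × 147) / (0.08206 × 654.15) = 11.69 mol
For 15.80 mol CO, stoichiometry requires (1/2) × 15.80 = 7.900 mol O2; 11.69 mol is available, so CO is limiting.
n(CO2) = (2/2) × 15.80 = 15.80 mol
V(CO2) = nRT/P = 15.80 × 0.08206 × 803.15 / 13.4 = 77.71 L

77.7 L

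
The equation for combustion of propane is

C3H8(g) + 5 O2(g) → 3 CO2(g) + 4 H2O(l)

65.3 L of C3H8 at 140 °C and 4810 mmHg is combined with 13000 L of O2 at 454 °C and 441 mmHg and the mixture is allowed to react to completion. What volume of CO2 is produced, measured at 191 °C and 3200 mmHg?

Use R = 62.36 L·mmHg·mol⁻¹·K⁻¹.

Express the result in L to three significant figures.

n(C3H8) = PV/RT = (4810 × 65.3) / (62.36 × 413.15) = 12.19 mol
n(O2) = PV/RT = (441 × 13000) / (62.36 × 727.15) = 126.4 mol
For 12.19 mol C3H8, stoichiometry requires (5/1) × 12.19 = 60.95 mol O2; 126.4 mol is available, so C3H8 is limiting.
n(CO2) = (3/1) × 12.19 = 36.57 mol
V(CO2) = nRT/P = 36.57 × 62.36 × 464.15 / 3200 = 330.8 L

331 L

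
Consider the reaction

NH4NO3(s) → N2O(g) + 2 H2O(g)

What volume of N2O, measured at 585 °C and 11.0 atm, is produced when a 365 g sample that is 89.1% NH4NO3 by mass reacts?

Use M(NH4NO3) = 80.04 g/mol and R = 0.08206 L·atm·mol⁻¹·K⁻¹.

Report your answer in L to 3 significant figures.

mass of NH4NO3 = 365 × 89.1/100 = 325.2 g
n(NH4NO3) = 325.2 / 80.04 = 4.063 mol
n(N2O) = (1/1) × 4.063 = 4.063 mol
V = nRT/P = 4.063 × 0.08206 × 858.15 / 11.0 = 26.01 L

26.0 L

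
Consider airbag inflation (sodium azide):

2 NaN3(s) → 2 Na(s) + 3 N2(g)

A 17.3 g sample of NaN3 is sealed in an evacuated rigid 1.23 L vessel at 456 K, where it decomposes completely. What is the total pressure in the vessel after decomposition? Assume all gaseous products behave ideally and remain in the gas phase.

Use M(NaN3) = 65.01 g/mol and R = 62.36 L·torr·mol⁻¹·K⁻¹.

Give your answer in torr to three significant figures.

n(NaN3) = 17.3 / 65.01 = 0.2661 mol
n(gas produced) = (3/2) × 0.2661 = 0.3992 mol
P = nRT/V = 0.3992 × 62.36 × 456 / 1.23 = 9229 torr

9230 torr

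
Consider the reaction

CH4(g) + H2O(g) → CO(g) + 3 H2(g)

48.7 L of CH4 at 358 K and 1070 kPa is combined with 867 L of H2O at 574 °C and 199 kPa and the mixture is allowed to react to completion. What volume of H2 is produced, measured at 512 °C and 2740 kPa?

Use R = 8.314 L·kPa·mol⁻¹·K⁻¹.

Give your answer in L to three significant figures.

n(CH4) = PV/RT = (1070 × 48.7) / (8.314 × 358) = 17.51 mol
n(H2O) = PV/RT = (199 × 867) / (8.314 × 847.15) = 24.50 mol
For 17.51 mol CH4, stoichiometry requires (1/1) × 17.51 = 17.51 mol H2O; 24.50 mol is available, so CH4 is limiting.
n(H2) = (3/1) × 17.51 = 52.53 mol
V(H2) = nRT/P = 52.53 × 8.314 × 785.15 / 2740 = 125.1 L

125 L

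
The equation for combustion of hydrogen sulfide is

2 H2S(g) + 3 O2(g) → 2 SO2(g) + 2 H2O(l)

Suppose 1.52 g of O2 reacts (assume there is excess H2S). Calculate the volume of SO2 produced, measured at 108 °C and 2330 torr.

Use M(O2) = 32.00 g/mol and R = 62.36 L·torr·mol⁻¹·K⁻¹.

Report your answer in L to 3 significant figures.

n(O2) = 1.520 / 32.00 = 0.04750 mol
n(SO2) = (2/3) × 0.04750 = 0.03167 mol
V = nRT/P = 0.03167 × 62.36 × 381.15 / 2330 = 0.3231 L

0.323 L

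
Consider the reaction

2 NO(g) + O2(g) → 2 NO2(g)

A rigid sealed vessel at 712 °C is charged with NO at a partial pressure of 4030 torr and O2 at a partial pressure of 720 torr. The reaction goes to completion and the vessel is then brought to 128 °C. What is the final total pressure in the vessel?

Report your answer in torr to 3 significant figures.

1640 torr

Because the vessel is rigid and T is held at 712 °C, work the stoichiometry in partial pressures (P_i = n_iRT/V).
P(O2) required for 4030 torr of NO = (1/2) × 4030 = 2015 torr; available 720 torr, so O2 is limiting.
P(NO) remaining = 4030 − (2/1) × 720 = 2590 torr
P(gaseous products) = (2)/1 × 720 = 1440 torr
P_total at 712 °C = 2590 + 1440 = 4030 torr
Scaling to 128 °C: P = 4030 × 401.15/985.15 = 1641 torr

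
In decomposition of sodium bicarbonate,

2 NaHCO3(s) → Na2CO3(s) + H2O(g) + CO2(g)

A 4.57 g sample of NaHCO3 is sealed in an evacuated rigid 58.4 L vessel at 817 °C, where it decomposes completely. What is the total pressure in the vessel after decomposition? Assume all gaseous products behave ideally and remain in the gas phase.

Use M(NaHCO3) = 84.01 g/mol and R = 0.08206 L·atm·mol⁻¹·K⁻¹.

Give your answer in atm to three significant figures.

n(NaHCO3) = 4.57 / 84.01 = 0.05440 mol
n(gas produced) = (2/2) × 0.05440 = 0.05440 mol
P = nRT/V = 0.05440 × 0.08206 × 1090.15 / 58.4 = 0.08333 atm

0.0833 atm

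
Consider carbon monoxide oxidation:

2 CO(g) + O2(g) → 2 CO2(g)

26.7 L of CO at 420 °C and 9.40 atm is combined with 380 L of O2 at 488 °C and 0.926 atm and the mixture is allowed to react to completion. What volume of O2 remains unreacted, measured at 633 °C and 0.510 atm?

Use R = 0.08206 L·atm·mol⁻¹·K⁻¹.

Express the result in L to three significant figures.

n(CO) = PV/RT = (9.40 × 26.7) / (0.08206 × 693.15) = 4.412 mol
n(O2) = PV/RT = (0.926 × 380) / (0.08206 × 761.15) = 5.634 mol
For 4.412 mol CO, stoichiometry requires (1/2) × 4.412 = 2.206 mol O2; 5.634 mol is available, so CO is limiting.
n(O2) consumed = (1/2) × 4.412 = 2.206 mol; remaining = 5.634 − 2.206 = 3.428 mol
V(O2) = nRT/P = 3.428 × 0.08206 × 906.15 / 0.510 = 499.8 L

500 L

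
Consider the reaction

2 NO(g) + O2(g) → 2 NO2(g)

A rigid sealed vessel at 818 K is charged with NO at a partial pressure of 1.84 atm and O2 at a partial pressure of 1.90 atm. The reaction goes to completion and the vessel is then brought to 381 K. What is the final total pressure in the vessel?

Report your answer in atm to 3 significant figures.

1.31 atm

Because the vessel is rigid and T is held at 818 K, work the stoichiometry in partial pressures (P_i = n_iRT/V).
P(O2) required for 1.84 atm of NO = (1/2) × 1.84 = 0.9200 atm; available 1.90 atm, so NO is limiting.
P(O2) remaining = 1.90 − (1/2) × 1.84 = 0.9800 atm
P(gaseous products) = (2)/2 × 1.84 = 1.840 atm
P_total at 818 K = 0.9800 + 1.840 = 2.820 atm
Scaling to 381 K: P = 2.820 × 381/818 = 1.313 atm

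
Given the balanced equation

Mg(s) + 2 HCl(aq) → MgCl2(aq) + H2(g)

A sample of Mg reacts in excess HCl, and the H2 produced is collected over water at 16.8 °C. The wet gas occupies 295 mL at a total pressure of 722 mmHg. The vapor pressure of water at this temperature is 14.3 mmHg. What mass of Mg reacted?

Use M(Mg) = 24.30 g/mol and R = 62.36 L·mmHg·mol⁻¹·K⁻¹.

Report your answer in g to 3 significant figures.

P(H2) = 722 − 14.3 = 707.7 mmHg
n(H2) = PV/RT = (707.7 × 0.2950) / (62.36 × 289.95) = 0.01155 mol
n(Mg) = (1/1) × 0.01155 = 0.01155 mol
m(Mg) = 0.01155 × 24.30 = 0.2807 g

0.281 g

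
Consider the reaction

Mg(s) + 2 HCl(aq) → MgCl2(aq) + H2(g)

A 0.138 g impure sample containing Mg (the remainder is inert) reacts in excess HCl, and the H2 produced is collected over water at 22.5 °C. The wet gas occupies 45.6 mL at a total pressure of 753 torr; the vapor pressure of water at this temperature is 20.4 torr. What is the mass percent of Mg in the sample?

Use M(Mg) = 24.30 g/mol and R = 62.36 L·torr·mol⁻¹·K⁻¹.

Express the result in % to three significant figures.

31.9 %

P(H2) = 753 − 20.4 = 732.6 torr
n(H2) = PV/RT = (732.6 × 0.04560) / (62.36 × 295.65) = 0.001812 mol
n(Mg) = (1/1) × 0.001812 = 0.001812 mol
m(Mg) = 0.001812 × 24.30 = 0.04403 g
%Mg = 0.04403 / 0.138 × 100 = 31.91%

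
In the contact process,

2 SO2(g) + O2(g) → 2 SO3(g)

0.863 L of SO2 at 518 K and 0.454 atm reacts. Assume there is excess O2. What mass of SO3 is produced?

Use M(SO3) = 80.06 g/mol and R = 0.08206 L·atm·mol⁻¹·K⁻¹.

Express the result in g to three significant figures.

0.738 g

n(SO2) = PV/RT = (0.454 × 0.863) / (0.08206 × 518) = 0.009217 mol
n(SO3) = (2/2) × 0.009217 = 0.009217 mol
m(SO3) = 0.009217 × 80.06 = 0.7379 g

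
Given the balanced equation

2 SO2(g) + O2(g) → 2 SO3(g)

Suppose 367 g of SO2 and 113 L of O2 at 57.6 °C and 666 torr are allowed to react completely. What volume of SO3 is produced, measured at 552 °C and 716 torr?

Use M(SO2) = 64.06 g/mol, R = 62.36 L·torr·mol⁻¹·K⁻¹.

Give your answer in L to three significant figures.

412 L

n(SO2) = 367 / 64.06 = 5.729 mol
n(O2) = PV/RT = (666 × 113) / (62.36 × 330.75) = 3.649 mol
For 5.729 mol SO2, stoichiometry requires (1/2) × 5.729 = 2.865 mol O2; 3.649 mol is available, so SO2 is limiting.
n(SO3) = (2/2) × 5.729 = 5.729 mol
V(SO3) = nRT/P = 5.729 × 62.36 × 825.15 / 716 = 411.7 L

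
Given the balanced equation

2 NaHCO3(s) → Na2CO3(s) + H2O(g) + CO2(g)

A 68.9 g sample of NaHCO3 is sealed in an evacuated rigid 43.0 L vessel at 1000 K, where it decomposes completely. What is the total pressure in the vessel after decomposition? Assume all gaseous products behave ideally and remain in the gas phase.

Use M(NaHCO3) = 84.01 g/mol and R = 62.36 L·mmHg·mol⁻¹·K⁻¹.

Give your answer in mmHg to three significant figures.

1190 mmHg

n(NaHCO3) = 68.9 / 84.01 = 0.8201 mol
n(gas produced) = (2/2) × 0.8201 = 0.8201 mol
P = nRT/V = 0.8201 × 62.36 × 1000 / 43.0 = 1189 mmHg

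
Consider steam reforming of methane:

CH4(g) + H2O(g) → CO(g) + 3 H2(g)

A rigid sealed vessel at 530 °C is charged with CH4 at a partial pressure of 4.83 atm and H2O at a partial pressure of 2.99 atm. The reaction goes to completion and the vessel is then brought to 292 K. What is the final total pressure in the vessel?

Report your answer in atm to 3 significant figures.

At constant V, partial pressures at 530 °C are proportional to moles, so apply stoichiometry directly to pressures.
P(H2O) required for 4.83 atm of CH4 = (1/1) × 4.83 = 4.830 atm; available 2.99 atm, so H2O is limiting.
P(CH4) remaining = 4.83 − (1/1) × 2.99 = 1.840 atm
P(gaseous products) = (1+3)/1 × 2.99 = 11.96 atm
P_total at 530 °C = 1.840 + 11.96 = 13.80 atm
Scaling to 292 K: P = 13.80 × 292/803.15 = 5.017 atm

5.02 atm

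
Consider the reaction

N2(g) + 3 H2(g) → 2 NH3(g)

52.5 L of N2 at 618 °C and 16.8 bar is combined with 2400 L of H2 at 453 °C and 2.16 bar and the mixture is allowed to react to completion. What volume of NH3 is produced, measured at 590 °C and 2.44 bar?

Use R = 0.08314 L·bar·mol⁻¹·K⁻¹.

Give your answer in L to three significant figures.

700 L

n(N2) = PV/RT = (16.8 × 52.5) / (0.08314 × 891.15) = 11.90 mol
n(H2) = PV/RT = (2.16 × 2400) / (0.08314 × 726.15) = 85.87 mol
For 11.90 mol N2, stoichiometry requires (3/1) × 11.90 = 35.70 mol H2; 85.87 mol is available, so N2 is limiting.
n(NH3) = (2/1) × 11.90 = 23.80 mol
V(NH3) = nRT/P = 23.80 × 0.08314 × 863.15 / 2.44 = 700.0 L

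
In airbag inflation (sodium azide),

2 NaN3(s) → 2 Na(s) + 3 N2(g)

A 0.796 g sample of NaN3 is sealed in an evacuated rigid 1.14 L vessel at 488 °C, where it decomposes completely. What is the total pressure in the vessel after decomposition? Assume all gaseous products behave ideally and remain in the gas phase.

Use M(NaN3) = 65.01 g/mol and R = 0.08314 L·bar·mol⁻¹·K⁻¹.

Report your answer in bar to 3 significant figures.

n(NaN3) = 0.796 / 65.01 = 0.01224 mol
n(gas produced) = (3/2) × 0.01224 = 0.01836 mol
P = nRT/V = 0.01836 × 0.08314 × 761.15 / 1.14 = 1.019 bar

1.02 bar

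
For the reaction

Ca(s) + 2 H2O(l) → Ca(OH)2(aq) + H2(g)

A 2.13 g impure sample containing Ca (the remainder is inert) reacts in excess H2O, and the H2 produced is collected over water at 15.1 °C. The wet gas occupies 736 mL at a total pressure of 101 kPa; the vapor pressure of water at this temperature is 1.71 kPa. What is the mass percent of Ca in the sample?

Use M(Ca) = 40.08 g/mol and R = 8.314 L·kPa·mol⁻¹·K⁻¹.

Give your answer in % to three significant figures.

P(H2) = 101 − 1.71 = 99.29 kPa
n(H2) = PV/RT = (99.29 × 0.7360) / (8.314 × 288.25) = 0.03049 mol
n(Ca) = (1/1) × 0.03049 = 0.03049 mol
m(Ca) = 0.03049 × 40.08 = 1.222 g
%Ca = 1.222 / 2.13 × 100 = 57.37%

57.4 %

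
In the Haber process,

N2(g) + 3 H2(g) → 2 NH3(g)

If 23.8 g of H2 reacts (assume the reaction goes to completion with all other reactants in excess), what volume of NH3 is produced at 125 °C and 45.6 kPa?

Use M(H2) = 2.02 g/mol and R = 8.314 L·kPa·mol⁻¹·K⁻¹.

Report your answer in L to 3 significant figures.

n(H2) = 23.80 / 2.02 = 11.78 mol
n(NH3) = (2/3) × 11.78 = 7.853 mol
V = nRT/P = 7.853 × 8.314 × 398.15 / 45.6 = 570.1 L

570 L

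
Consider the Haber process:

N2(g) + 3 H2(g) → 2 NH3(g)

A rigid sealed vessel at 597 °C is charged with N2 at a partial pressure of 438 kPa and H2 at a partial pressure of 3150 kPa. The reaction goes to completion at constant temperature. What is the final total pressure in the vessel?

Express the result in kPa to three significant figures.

2710 kPa

With V and T fixed, P_i ∝ n_i, so the mole ratios apply directly to partial pressures at 597 °C.
P(H2) required for 438 kPa of N2 = (3/1) × 438 = 1314 kPa; available 3150 kPa, so N2 is limiting.
P(H2) remaining = 3150 − (3/1) × 438 = 1836 kPa
P(gaseous products) = (2)/1 × 438 = 876.0 kPa
P_total at 597 °C = 1836 + 876.0 = 2712 kPa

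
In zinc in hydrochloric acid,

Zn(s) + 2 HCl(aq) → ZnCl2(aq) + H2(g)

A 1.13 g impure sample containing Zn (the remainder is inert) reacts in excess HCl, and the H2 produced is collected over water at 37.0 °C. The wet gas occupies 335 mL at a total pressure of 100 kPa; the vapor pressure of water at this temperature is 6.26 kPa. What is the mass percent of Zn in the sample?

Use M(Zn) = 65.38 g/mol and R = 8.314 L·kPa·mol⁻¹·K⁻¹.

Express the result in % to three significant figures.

70.5 %

P(H2) = 100 − 6.26 = 93.74 kPa
n(H2) = PV/RT = (93.74 × 0.3350) / (8.314 × 310.15) = 0.01218 mol
n(Zn) = (1/1) × 0.01218 = 0.01218 mol
m(Zn) = 0.01218 × 65.38 = 0.7963 g
%Zn = 0.7963 / 1.13 × 100 = 70.47%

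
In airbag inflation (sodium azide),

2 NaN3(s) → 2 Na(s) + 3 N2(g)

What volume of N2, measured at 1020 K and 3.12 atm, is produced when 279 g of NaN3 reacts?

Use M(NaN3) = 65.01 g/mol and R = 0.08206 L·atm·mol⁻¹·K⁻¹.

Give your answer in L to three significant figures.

n(NaN3) = 279.0 / 65.01 = 4.292 mol
n(N2) = (3/2) × 4.292 = 6.438 mol
V = nRT/P = 6.438 × 0.08206 × 1020 / 3.12 = 172.7 L

173 L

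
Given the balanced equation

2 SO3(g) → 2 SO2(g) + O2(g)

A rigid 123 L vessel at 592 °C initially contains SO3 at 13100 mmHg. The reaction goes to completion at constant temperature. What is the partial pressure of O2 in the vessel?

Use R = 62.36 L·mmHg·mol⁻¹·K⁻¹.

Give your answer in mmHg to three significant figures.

6550 mmHg

n(SO3)₀ = PV/RT = (13100 × 123) / (62.36 × 865.15) = 29.87 mol
n(O2) = (1/2) × 29.87 = 14.94 mol
P(O2) = nRT/V = 14.94 × 62.36 × 865.15 / 123 = 6553 mmHg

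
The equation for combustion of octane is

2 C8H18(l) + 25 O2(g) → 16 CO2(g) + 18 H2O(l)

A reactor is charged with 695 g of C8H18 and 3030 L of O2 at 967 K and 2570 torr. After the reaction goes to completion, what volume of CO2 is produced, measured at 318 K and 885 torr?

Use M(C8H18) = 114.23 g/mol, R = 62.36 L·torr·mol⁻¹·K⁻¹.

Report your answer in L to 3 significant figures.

1090 L

n(C8H18) = 695 / 114.23 = 6.084 mol
n(O2) = PV/RT = (2570 × 3030) / (62.36 × 967) = 129.1 mol
For 6.084 mol C8H18, stoichiometry requires (25/2) × 6.084 = 76.05 mol O2; 129.1 mol is available, so C8H18 is limiting.
n(CO2) = (16/2) × 6.084 = 48.67 mol
V(CO2) = nRT/P = 48.67 × 62.36 × 318 / 885 = 1091 L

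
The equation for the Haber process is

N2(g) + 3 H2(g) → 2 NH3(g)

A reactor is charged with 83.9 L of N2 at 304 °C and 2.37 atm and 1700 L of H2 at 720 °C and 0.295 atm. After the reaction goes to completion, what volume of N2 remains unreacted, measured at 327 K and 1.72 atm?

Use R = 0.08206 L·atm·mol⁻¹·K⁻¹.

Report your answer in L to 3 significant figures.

33.5 L

n(N2) = PV/RT = (2.37 × 83.9) / (0.08206 × 577.15) = 4.198 mol
n(H2) = PV/RT = (0.295 × 1700) / (0.08206 × 993.15) = 6.154 mol
For 4.198 mol N2, stoichiometry requires (3/1) × 4.198 = 12.59 mol H2; 6.154 mol is available, so H2 is limiting.
n(N2) consumed = (1/3) × 6.154 = 2.051 mol; remaining = 4.198 − 2.051 = 2.147 mol
V(N2) = nRT/P = 2.147 × 0.08206 × 327 / 1.72 = 33.50 L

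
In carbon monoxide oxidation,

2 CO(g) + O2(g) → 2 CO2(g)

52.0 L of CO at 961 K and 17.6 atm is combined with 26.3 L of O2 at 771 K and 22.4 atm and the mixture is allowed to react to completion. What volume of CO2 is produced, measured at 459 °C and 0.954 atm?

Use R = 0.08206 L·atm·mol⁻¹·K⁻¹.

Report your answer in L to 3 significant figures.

731 L

n(CO) = PV/RT = (17.6 × 52.0) / (0.08206 × 961) = 11.61 mol
n(O2) = PV/RT = (22.4 × 26.3) / (0.08206 × 771) = 9.311 mol
For 11.61 mol CO, stoichiometry requires (1/2) × 11.61 = 5.805 mol O2; 9.311 mol is available, so CO is limiting.
n(CO2) = (2/2) × 11.61 = 11.61 mol
V(CO2) = nRT/P = 11.61 × 0.08206 × 732.15 / 0.954 = 731.2 L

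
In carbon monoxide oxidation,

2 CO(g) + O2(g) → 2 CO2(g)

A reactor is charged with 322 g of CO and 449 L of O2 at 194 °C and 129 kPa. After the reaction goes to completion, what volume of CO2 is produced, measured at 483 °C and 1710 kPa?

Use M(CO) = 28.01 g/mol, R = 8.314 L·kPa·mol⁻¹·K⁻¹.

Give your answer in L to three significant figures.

n(CO) = 322 / 28.01 = 11.50 mol
n(O2) = PV/RT = (129 × 449) / (8.314 × 467.15) = 14.91 mol
For 11.50 mol CO, stoichiometry requires (1/2) × 11.50 = 5.750 mol O2; 14.91 mol is available, so CO is limiting.
n(CO2) = (2/2) × 11.50 = 11.50 mol
V(CO2) = nRT/P = 11.50 × 8.314 × 756.15 / 1710 = 42.28 L

42.3 L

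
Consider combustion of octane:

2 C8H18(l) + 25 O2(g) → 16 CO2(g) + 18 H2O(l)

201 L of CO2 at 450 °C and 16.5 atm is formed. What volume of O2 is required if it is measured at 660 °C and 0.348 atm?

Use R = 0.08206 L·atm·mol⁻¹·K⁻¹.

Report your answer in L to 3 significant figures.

19200 L

n(CO2) = PV/RT = (16.5 × 201) / (0.08206 × 723.15) = 55.89 mol
n(O2) = (25/16) × 55.89 = 87.33 mol
V = nRT/P = 87.33 × 0.08206 × 933.15 / 0.348 = 19220 L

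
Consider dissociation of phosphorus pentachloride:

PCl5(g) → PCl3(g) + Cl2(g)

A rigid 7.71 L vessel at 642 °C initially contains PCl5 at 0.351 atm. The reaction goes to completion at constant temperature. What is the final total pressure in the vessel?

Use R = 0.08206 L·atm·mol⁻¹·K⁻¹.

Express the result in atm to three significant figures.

0.702 atm

Since T and V are fixed, P_final/P_initial = n_final/n_initial = 2/1.
P_final = (2/1) × 0.351 = 0.7020 atm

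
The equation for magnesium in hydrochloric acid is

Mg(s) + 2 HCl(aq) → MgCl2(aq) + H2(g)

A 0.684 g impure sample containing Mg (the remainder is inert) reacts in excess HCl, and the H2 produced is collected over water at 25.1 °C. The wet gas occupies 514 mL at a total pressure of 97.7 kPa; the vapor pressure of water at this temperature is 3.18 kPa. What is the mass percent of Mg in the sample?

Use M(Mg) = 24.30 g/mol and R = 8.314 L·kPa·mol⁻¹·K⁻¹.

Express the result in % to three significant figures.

69.6 %

P(H2) = 97.7 − 3.18 = 94.52 kPa
n(H2) = PV/RT = (94.52 × 0.5140) / (8.314 × 298.25) = 0.01959 mol
n(Mg) = (1/1) × 0.01959 = 0.01959 mol
m(Mg) = 0.01959 × 24.30 = 0.4760 g
%Mg = 0.4760 / 0.684 × 100 = 69.59%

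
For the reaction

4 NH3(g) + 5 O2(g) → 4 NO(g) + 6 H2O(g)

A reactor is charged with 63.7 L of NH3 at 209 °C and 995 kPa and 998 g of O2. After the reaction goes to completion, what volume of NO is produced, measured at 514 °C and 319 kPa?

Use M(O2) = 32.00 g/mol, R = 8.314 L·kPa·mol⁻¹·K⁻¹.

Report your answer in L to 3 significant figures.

324 L

n(NH3) = PV/RT = (995 × 63.7) / (8.314 × 482.15) = 15.81 mol
n(O2) = 998 / 32.00 = 31.19 mol
For 15.81 mol NH3, stoichiometry requires (5/4) × 15.81 = 19.76 mol O2; 31.19 mol is available, so NH3 is limiting.
n(NO) = (4/4) × 15.81 = 15.81 mol
V(NO) = nRT/P = 15.81 × 8.314 × 787.15 / 319 = 324.3 L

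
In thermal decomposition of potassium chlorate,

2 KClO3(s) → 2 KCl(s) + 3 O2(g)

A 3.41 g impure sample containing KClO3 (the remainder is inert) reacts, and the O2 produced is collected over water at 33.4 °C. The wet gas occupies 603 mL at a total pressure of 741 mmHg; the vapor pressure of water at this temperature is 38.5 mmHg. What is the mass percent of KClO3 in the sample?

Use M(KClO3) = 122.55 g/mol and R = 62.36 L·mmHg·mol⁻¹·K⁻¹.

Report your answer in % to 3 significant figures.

53.1 %

P(O2) = 741 − 38.5 = 702.5 mmHg
n(O2) = PV/RT = (702.5 × 0.6030) / (62.36 × 306.55) = 0.02216 mol
n(KClO3) = (2/3) × 0.02216 = 0.01477 mol
m(KClO3) = 0.01477 × 122.55 = 1.810 g
%KClO3 = 1.810 / 3.41 × 100 = 53.08%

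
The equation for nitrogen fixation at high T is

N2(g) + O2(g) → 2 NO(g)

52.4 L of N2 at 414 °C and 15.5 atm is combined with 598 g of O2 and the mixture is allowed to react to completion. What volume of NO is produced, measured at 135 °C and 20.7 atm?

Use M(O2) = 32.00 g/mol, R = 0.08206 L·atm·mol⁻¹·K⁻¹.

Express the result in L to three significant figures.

n(N2) = PV/RT = (15.5 × 52.4) / (0.08206 × 687.15) = 14.40 mol
n(O2) = 598 / 32.00 = 18.69 mol
For 14.40 mol N2, stoichiometry requires (1/1) × 14.40 = 14.40 mol O2; 18.69 mol is available, so N2 is limiting.
n(NO) = (2/1) × 14.40 = 28.80 mol
V(NO) = nRT/P = 28.80 × 0.08206 × 408.15 / 20.7 = 46.60 L

46.6 L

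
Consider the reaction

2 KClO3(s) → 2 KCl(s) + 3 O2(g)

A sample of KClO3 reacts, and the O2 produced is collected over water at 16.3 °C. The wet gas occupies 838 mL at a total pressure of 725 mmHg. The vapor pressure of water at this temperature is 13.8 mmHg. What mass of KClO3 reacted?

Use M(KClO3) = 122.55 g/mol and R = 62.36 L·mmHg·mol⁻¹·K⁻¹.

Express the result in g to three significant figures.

2.70 g

P(O2) = 725 − 13.8 = 711.2 mmHg
n(O2) = PV/RT = (711.2 × 0.8380) / (62.36 × 289.45) = 0.03302 mol
n(KClO3) = (2/3) × 0.03302 = 0.02201 mol
m(KClO3) = 0.02201 × 122.55 = 2.697 g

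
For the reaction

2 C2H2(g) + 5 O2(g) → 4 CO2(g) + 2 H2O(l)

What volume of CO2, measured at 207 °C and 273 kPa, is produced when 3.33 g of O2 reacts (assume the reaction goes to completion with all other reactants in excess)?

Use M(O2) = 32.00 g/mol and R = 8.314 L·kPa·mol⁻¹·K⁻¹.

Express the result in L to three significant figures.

n(O2) = 3.330 / 32.00 = 0.1041 mol
n(CO2) = (4/5) × 0.1041 = 0.08328 mol
V = nRT/P = 0.08328 × 8.314 × 480.15 / 273 = 1.218 L

1.22 L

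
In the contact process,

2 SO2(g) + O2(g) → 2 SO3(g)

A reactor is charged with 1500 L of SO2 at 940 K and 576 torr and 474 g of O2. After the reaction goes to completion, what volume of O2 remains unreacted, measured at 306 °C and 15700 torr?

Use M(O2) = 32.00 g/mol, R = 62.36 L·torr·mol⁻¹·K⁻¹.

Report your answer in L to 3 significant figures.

17.1 L

n(SO2) = PV/RT = (576 × 1500) / (62.36 × 940) = 14.74 mol
n(O2) = 474 / 32.00 = 14.81 mol
For 14.74 mol SO2, stoichiometry requires (1/2) × 14.74 = 7.370 mol O2; 14.81 mol is available, so SO2 is limiting.
n(O2) consumed = (1/2) × 14.74 = 7.370 mol; remaining = 14.81 − 7.370 = 7.440 mol
V(O2) = nRT/P = 7.440 × 62.36 × 579.15 / 15700 = 17.11 L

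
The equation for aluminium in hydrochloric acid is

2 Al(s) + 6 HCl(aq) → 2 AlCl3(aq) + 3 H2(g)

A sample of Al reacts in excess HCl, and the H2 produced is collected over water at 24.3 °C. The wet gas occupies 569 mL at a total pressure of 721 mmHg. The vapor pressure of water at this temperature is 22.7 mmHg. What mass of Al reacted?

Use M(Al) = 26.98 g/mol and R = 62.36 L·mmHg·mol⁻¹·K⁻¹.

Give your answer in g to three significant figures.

P(H2) = 721 − 22.7 = 698.3 mmHg
n(H2) = PV/RT = (698.3 × 0.5690) / (62.36 × 297.45) = 0.02142 mol
n(Al) = (2/3) × 0.02142 = 0.01428 mol
m(Al) = 0.01428 × 26.98 = 0.3853 g

0.385 g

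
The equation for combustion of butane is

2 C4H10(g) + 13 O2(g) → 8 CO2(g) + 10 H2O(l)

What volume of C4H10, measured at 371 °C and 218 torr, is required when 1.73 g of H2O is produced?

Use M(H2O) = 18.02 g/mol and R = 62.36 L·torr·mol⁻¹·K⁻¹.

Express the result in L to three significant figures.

n(H2O) = 1.730 / 18.02 = 0.09600 mol
n(C4H10) = (2/10) × 0.09600 = 0.01920 mol
V = nRT/P = 0.01920 × 62.36 × 644.15 / 218 = 3.538 L

3.54 L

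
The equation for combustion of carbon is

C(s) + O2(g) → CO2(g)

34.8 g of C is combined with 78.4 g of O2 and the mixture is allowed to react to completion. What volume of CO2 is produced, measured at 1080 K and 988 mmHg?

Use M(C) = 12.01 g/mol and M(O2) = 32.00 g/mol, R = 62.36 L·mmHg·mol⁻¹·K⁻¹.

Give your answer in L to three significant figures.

167 L

n(C) = 34.8 / 12.01 = 2.898 mol
n(O2) = 78.4 / 32.00 = 2.450 mol
For 2.898 mol C, stoichiometry requires (1/1) × 2.898 = 2.898 mol O2; 2.450 mol is available, so O2 is limiting.
n(CO2) = (1/1) × 2.450 = 2.450 mol
V(CO2) = nRT/P = 2.450 × 62.36 × 1080 / 988 = 167.0 L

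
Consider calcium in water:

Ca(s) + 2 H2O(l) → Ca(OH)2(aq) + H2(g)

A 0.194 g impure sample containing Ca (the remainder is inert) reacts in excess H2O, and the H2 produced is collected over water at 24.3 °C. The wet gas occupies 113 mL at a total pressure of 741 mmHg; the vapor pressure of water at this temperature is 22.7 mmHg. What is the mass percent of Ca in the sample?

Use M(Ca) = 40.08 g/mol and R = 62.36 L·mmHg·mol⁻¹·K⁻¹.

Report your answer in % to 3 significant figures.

P(H2) = 741 − 22.7 = 718.3 mmHg
n(H2) = PV/RT = (718.3 × 0.1130) / (62.36 × 297.45) = 0.004376 mol
n(Ca) = (1/1) × 0.004376 = 0.004376 mol
m(Ca) = 0.004376 × 40.08 = 0.1754 g
%Ca = 0.1754 / 0.194 × 100 = 90.41%

90.4 %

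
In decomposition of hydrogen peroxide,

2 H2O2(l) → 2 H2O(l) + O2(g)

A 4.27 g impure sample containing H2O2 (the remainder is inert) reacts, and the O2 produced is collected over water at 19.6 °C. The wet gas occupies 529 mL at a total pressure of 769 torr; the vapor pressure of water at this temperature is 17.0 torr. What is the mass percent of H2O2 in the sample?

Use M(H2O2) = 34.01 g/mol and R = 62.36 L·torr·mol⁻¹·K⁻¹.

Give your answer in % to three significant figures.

P(O2) = 769 − 17.0 = 752.0 torr
n(O2) = PV/RT = (752.0 × 0.5290) / (62.36 × 292.75) = 0.02179 mol
n(H2O2) = (2/1) × 0.02179 = 0.04358 mol
m(H2O2) = 0.04358 × 34.01 = 1.482 g
%H2O2 = 1.482 / 4.27 × 100 = 34.71%

34.7 %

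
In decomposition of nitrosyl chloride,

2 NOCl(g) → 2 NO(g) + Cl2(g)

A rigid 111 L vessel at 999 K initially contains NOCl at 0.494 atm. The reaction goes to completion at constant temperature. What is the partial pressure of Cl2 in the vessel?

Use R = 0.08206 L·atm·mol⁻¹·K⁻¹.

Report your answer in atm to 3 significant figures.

0.247 atm

n(NOCl)₀ = PV/RT = (0.494 × 111) / (0.08206 × 999) = 0.6689 mol
n(Cl2) = (1/2) × 0.6689 = 0.3345 mol
P(Cl2) = nRT/V = 0.3345 × 0.08206 × 999 / 111 = 0.2470 atm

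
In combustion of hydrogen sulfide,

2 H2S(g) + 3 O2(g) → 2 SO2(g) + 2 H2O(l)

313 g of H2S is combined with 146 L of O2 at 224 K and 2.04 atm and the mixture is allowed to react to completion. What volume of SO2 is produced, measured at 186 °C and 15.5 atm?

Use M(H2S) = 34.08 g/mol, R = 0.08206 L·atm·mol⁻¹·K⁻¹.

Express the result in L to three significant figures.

22.3 L

n(H2S) = 313 / 34.08 = 9.184 mol
n(O2) = PV/RT = (2.04 × 146) / (0.08206 × 224) = 16.20 mol
For 9.184 mol H2S, stoichiometry requires (3/2) × 9.184 = 13.78 mol O2; 16.20 mol is available, so H2S is limiting.
n(SO2) = (2/2) × 9.184 = 9.184 mol
V(SO2) = nRT/P = 9.184 × 0.08206 × 459.15 / 15.5 = 22.32 L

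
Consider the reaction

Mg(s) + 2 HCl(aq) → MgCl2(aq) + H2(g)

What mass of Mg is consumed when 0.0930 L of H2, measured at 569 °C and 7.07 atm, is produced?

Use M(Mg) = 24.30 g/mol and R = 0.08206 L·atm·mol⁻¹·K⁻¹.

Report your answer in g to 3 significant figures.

0.231 g

n(H2) = PV/RT = (7.07 × 0.0930) / (0.08206 × 842.15) = 0.009514 mol
n(Mg) = (1/1) × 0.009514 = 0.009514 mol
m(Mg) = 0.009514 × 24.30 = 0.2312 g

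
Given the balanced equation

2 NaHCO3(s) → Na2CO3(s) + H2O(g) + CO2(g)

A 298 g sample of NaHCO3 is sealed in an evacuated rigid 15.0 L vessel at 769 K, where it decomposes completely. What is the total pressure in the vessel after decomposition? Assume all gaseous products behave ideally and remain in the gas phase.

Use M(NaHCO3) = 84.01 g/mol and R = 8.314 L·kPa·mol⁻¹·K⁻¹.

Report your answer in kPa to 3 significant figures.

1510 kPa

n(NaHCO3) = 298 / 84.01 = 3.547 mol
n(gas produced) = (2/2) × 3.547 = 3.547 mol
P = nRT/V = 3.547 × 8.314 × 769 / 15.0 = 1512 kPa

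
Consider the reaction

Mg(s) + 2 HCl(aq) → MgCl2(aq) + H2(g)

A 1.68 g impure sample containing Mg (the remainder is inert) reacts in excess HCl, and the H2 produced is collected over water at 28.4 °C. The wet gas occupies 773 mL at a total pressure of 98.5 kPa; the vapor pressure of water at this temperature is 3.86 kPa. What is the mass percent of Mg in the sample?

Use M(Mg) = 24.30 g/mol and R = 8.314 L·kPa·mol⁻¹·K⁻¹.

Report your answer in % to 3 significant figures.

P(H2) = 98.5 − 3.86 = 94.64 kPa
n(H2) = PV/RT = (94.64 × 0.7730) / (8.314 × 301.55) = 0.02918 mol
n(Mg) = (1/1) × 0.02918 = 0.02918 mol
m(Mg) = 0.02918 × 24.30 = 0.7091 g
%Mg = 0.7091 / 1.68 × 100 = 42.21%

42.2 %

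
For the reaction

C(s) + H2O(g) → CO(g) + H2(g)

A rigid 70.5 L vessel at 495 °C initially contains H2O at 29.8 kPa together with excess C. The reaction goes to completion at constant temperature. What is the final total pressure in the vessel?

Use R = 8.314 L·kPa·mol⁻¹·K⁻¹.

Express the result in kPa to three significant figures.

59.6 kPa

Rigid vessel, constant T ⇒ P scales with total gas moles (1 → 2).
P_final = (2/1) × 29.8 = 59.60 kPa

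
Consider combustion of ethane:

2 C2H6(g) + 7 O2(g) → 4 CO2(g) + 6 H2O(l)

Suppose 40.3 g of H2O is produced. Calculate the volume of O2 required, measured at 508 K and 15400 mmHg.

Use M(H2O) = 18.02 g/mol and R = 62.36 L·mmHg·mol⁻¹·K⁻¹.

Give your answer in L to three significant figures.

5.37 L

n(H2O) = 40.30 / 18.02 = 2.236 mol
n(O2) = (7/6) × 2.236 = 2.609 mol
V = nRT/P = 2.609 × 62.36 × 508 / 15400 = 5.367 L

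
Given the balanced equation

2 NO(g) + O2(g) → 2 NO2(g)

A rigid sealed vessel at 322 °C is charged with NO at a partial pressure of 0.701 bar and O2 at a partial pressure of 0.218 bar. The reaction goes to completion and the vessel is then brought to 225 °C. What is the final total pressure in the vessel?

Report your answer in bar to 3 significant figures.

0.587 bar

At constant V, partial pressures at 322 °C are proportional to moles, so apply stoichiometry directly to pressures.
P(O2) required for 0.701 bar of NO = (1/2) × 0.701 = 0.3505 bar; available 0.218 bar, so O2 is limiting.
P(NO) remaining = 0.701 − (2/1) × 0.218 = 0.2650 bar
P(gaseous products) = (2)/1 × 0.218 = 0.4360 bar
P_total at 322 °C = 0.2650 + 0.4360 = 0.7010 bar
Scaling to 225 °C: P = 0.7010 × 498.15/595.15 = 0.5867 bar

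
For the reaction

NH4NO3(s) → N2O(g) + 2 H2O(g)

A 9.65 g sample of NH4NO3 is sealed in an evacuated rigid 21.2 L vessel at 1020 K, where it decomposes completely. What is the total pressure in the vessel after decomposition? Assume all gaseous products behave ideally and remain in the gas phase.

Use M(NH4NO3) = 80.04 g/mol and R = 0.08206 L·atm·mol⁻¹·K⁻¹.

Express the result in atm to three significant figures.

n(NH4NO3) = 9.65 / 80.04 = 0.1206 mol
n(gas produced) = (3/1) × 0.1206 = 0.3618 mol
P = nRT/V = 0.3618 × 0.08206 × 1020 / 21.2 = 1.428 atm

1.43 atm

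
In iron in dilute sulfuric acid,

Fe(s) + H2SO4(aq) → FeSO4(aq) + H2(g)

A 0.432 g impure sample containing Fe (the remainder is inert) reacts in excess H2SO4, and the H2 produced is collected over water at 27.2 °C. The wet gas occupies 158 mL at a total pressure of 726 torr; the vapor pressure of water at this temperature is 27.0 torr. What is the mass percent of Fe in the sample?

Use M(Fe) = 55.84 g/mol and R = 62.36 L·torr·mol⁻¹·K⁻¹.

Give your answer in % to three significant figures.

76.2 %

P(H2) = 726 − 27.0 = 699.0 torr
n(H2) = PV/RT = (699.0 × 0.1580) / (62.36 × 300.35) = 0.005897 mol
n(Fe) = (1/1) × 0.005897 = 0.005897 mol
m(Fe) = 0.005897 × 55.84 = 0.3293 g
%Fe = 0.3293 / 0.432 × 100 = 76.23%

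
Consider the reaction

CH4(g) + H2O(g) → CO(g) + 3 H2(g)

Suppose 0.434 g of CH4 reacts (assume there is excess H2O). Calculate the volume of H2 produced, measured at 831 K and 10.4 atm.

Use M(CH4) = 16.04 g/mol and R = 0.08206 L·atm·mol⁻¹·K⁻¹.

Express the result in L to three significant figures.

n(CH4) = 0.4340 / 16.04 = 0.02706 mol
n(H2) = (3/1) × 0.02706 = 0.08118 mol
V = nRT/P = 0.08118 × 0.08206 × 831 / 10.4 = 0.5323 L

0.532 L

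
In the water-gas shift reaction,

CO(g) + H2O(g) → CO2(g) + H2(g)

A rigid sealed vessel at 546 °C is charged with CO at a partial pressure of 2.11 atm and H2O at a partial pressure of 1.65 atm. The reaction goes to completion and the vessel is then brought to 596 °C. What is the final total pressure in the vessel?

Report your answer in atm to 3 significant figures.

3.99 atm

At constant V, partial pressures at 546 °C are proportional to moles, so apply stoichiometry directly to pressures.
P(H2O) required for 2.11 atm of CO = (1/1) × 2.11 = 2.110 atm; available 1.65 atm, so H2O is limiting.
P(CO) remaining = 2.11 − (1/1) × 1.65 = 0.4600 atm
P(gaseous products) = (1+1)/1 × 1.65 = 3.300 atm
P_total at 546 °C = 0.4600 + 3.300 = 3.760 atm
Scaling to 596 °C: P = 3.760 × 869.15/819.15 = 3.990 atm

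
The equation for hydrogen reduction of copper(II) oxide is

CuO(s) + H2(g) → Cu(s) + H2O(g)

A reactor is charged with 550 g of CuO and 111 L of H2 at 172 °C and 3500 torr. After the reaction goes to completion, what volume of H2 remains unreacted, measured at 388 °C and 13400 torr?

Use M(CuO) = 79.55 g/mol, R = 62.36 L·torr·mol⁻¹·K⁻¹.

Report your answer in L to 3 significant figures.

n(CuO) = 550 / 79.55 = 6.914 mol
n(H2) = PV/RT = (3500 × 111) / (62.36 × 445.15) = 14.00 mol
For 6.914 mol CuO, stoichiometry requires (1/1) × 6.914 = 6.914 mol H2; 14.00 mol is available, so CuO is limiting.
n(H2) consumed = (1/1) × 6.914 = 6.914 mol; remaining = 14.00 − 6.914 = 7.086 mol
V(H2) = nRT/P = 7.086 × 62.36 × 661.15 / 13400 = 21.80 L

21.8 L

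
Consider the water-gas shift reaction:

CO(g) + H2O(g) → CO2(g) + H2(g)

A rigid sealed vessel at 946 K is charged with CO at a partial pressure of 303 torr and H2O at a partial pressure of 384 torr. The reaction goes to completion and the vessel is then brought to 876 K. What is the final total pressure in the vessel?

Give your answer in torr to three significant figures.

636 torr

With V and T fixed, P_i ∝ n_i, so the mole ratios apply directly to partial pressures at 946 K.
P(H2O) required for 303 torr of CO = (1/1) × 303 = 303.0 torr; available 384 torr, so CO is limiting.
P(H2O) remaining = 384 − (1/1) × 303 = 81.00 torr
P(gaseous products) = (1+1)/1 × 303 = 606.0 torr
P_total at 946 K = 81.00 + 606.0 = 687.0 torr
Scaling to 876 K: P = 687.0 × 876/946 = 636.2 torr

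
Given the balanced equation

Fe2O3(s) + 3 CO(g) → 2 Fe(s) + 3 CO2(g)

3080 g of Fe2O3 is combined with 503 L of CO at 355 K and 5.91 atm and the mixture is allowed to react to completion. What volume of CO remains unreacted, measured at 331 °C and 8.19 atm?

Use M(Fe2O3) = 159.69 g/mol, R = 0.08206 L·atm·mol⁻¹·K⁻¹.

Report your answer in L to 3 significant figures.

267 L

n(Fe2O3) = 3080 / 159.69 = 19.29 mol
n(CO) = PV/RT = (5.91 × 503) / (0.08206 × 355) = 102.0 mol
For 19.29 mol Fe2O3, stoichiometry requires (3/1) × 19.29 = 57.87 mol CO; 102.0 mol is available, so Fe2O3 is limiting.
n(CO) consumed = (3/1) × 19.29 = 57.87 mol; remaining = 102.0 − 57.87 = 44.13 mol
V(CO) = nRT/P = 44.13 × 0.08206 × 604.15 / 8.19 = 267.1 L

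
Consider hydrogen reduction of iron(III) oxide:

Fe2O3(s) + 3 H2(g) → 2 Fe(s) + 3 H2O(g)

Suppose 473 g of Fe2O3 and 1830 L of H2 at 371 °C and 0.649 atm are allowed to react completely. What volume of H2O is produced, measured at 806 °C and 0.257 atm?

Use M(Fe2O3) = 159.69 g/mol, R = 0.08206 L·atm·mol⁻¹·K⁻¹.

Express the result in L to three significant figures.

n(Fe2O3) = 473 / 159.69 = 2.962 mol
n(H2) = PV/RT = (0.649 × 1830) / (0.08206 × 644.15) = 22.47 mol
For 2.962 mol Fe2O3, stoichiometry requires (3/1) × 2.962 = 8.886 mol H2; 22.47 mol is available, so Fe2O3 is limiting.
n(H2O) = (3/1) × 2.962 = 8.886 mol
V(H2O) = nRT/P = 8.886 × 0.08206 × 1079.15 / 0.257 = 3062 L

3060 L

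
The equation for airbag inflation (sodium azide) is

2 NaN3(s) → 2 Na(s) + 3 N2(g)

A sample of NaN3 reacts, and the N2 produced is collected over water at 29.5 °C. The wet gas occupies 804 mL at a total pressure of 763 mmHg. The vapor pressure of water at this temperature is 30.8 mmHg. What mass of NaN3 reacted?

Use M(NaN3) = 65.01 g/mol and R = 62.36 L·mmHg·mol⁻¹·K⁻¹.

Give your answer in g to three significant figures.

1.35 g

P(N2) = 763 − 30.8 = 732.2 mmHg
n(N2) = PV/RT = (732.2 × 0.8040) / (62.36 × 302.65) = 0.03119 mol
n(NaN3) = (2/3) × 0.03119 = 0.02079 mol
m(NaN3) = 0.02079 × 65.01 = 1.352 g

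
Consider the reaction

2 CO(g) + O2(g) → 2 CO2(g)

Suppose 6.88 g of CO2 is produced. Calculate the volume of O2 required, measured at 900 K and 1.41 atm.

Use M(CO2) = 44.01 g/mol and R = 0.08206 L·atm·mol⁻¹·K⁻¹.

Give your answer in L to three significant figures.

4.09 L

n(CO2) = 6.880 / 44.01 = 0.1563 mol
n(O2) = (1/2) × 0.1563 = 0.07815 mol
V = nRT/P = 0.07815 × 0.08206 × 900 / 1.41 = 4.093 L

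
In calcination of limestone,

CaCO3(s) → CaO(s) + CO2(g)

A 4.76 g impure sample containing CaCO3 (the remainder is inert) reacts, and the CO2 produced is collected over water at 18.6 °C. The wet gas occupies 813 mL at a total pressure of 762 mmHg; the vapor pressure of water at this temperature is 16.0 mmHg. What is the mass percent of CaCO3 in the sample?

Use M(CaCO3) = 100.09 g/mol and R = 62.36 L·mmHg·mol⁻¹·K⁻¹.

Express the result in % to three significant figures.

P(CO2) = 762 − 16.0 = 746.0 mmHg
n(CO2) = PV/RT = (746.0 × 0.8130) / (62.36 × 291.75) = 0.03334 mol
n(CaCO3) = (1/1) × 0.03334 = 0.03334 mol
m(CaCO3) = 0.03334 × 100.09 = 3.337 g
%CaCO3 = 3.337 / 4.76 × 100 = 70.11%

70.1 %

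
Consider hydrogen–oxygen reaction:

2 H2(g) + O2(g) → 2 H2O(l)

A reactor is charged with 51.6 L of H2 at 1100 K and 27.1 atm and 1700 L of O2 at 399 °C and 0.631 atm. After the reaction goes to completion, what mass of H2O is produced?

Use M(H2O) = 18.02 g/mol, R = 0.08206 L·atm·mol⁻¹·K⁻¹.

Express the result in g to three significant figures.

n(H2) = PV/RT = (27.1 × 51.6) / (0.08206 × 1100) = 15.49 mol
n(O2) = PV/RT = (0.631 × 1700) / (0.08206 × 672.15) = 19.45 mol
For 15.49 mol H2, stoichiometry requires (1/2) × 15.49 = 7.745 mol O2; 19.45 mol is available, so H2 is limiting.
n(H2O) = (2/2) × 15.49 = 15.49 mol
m(H2O) = 15.49 × 18.02 = 279.1 g

279 g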